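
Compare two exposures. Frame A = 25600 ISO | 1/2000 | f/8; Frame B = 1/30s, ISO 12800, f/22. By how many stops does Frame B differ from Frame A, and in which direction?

Aperture: f/8 → f/11 → f/16 → f/22 — 3 stops smaller aperture (darker).
Shutter speed: 1/2000 → 1/1000 → 1/500 → 1/250 → 1/125 → 1/60 → 1/30 — 6 stops longer (brighter).
ISO: 25600 → 12800 — 1 stop dropped (darker).
Net: −3 +6 −1 = +2 stops.

2 stops brighter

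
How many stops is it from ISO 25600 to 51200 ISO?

25600 → 51200 — count the steps: 1 stop.

1 stop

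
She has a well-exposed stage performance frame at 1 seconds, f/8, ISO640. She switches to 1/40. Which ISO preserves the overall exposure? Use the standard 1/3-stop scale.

Shutter speed: 1 → 0.8 → 0.6 → 0.5 → 0.4 → 0.3 → 1/4 → 1/5 → 1/6 → 1/8 → 1/10 → 1/13 → 1/15 → 1/20 → 1/25 → 1/30 → 1/40 — 5 1/3 stops shorter (darker).
Need 5 1/3 stops brighter from the ISO: 640 → 800 → 1000 → 1250 → 1600 → 2000 → 2500 → 3200 → 4000 → 5000 → 6400 → 8000 → 10000 → 12800 → 16000 → 20000 → 25600.

ISO 25600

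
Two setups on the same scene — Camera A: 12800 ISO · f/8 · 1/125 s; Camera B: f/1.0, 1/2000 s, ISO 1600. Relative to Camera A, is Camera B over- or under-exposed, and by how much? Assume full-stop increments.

Aperture: f/8 → f/5.6 → f/4 → f/2.8 → f/2 → f/1.4 → f/1.0 — 6 stops larger aperture (brighter).
Shutter speed: 1/125 → 1/250 → 1/500 → 1/1000 → 1/2000 — 4 stops faster (darker).
ISO: 12800 → 6400 → 3200 → 1600 — 3 stops lower (darker).
Net: +6 −4 −3 = −1 stop.

1 stop darker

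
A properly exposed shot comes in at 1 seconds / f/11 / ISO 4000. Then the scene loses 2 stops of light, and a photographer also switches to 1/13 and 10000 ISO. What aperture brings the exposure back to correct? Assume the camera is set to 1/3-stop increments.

f/2.5

Scene light: 2 stops darker.
Shutter speed: 1 → 0.8 → 0.6 → 0.5 → 0.4 → 0.3 → 1/4 → 1/5 → 1/6 → 1/8 → 1/10 → 1/13 — 3 2/3 stops shorter (darker).
ISO: 4000 → 5000 → 6400 → 8000 → 10000 — 1 1/3 stops higher (brighter).
Net so far: 4 1/3 stops darker. Aperture: f/11 → f/10 → f/9 → f/8 → f/7.1 → f/6.3 → f/5.6 → f/5 → f/4.5 → f/4 → f/3.5 → f/3.2 → f/2.8 → f/2.5.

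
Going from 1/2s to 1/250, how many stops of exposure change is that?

7 stops

1/2 → 1/4 → 1/8 → 1/15 → 1/30 → 1/60 → 1/125 → 1/250 — count the steps: 7 stops.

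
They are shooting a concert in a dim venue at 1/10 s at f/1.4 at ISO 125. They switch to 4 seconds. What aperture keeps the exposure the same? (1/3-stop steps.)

f/9

Shutter speed: 1/10 → 1/8 → 1/6 → 1/5 → 1/4 → 0.3 → 0.4 → 0.5 → 0.6 → 0.8 → 1 → 1.3 → 1.6 → 2 → 2.5 → 3.2 → 4 — 5 1/3 stops longer (brighter).
Need 5 1/3 stops darker from the aperture: f/1.4 → f/1.6 → f/1.8 → f/2 → f/2.2 → f/2.5 → f/2.8 → f/3.2 → f/3.5 → f/4 → f/4.5 → f/5 → f/5.6 → f/6.3 → f/7.1 → f/8 → f/9.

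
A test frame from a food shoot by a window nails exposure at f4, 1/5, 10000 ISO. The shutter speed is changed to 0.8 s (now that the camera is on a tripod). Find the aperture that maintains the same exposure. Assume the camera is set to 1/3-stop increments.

Shutter speed: 1/5 → 1/4 → 0.3 → 0.4 → 0.5 → 0.6 → 0.8 — 2 stops slower (brighter).
Need 2 stops darker from the aperture: f/4 → f/4.5 → f/5 → f/5.6 → f/6.3 → f/7.1 → f/8.

f/8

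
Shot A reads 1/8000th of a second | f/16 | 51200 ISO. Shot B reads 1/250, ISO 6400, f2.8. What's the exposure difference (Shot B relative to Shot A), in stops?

Aperture: f/16 → f/11 → f/8 → f/5.6 → f/4 → f/2.8 — 5 stops wider (brighter).
Shutter speed: 1/8000 → 1/4000 → 1/2000 → 1/1000 → 1/500 → 1/250 — 5 stops slower (brighter).
ISO: 51200 → 25600 → 12800 → 6400 — 3 stops lower (darker).
Net: +5 +5 −3 = +7 stops.

7 stops brighter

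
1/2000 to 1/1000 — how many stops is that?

1/2000 → 1/1000 — count the steps: 1 stop.

1 stop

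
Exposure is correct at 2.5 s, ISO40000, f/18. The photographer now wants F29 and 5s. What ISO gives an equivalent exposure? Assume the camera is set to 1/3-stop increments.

ISO 51200

Aperture: f/18 → f/20 → f/22 → f/25 → f/29 — 1 1/3 stops narrower (darker).
Shutter speed: 2.5 → 3.2 → 4 → 5 — 1 stop longer (brighter).
Net change so far: 1/3 stop darker. Offset with the ISO: 40000 → 51200.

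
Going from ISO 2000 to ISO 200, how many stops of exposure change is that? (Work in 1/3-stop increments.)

3 1/3 stops

2000 → 1600 → 1250 → 1000 → 800 → 640 → 500 → 400 → 320 → 250 → 200 — count the steps: 10 third-stops = 3 1/3 stops.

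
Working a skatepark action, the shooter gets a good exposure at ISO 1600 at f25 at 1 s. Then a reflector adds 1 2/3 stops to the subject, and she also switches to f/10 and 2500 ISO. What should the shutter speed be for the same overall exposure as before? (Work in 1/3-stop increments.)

1/30s

Scene light: 1 2/3 stops brighter.
Aperture: f/25 → f/22 → f/20 → f/18 → f/16 → f/14 → f/13 → f/11 → f/10 — 2 2/3 stops opened up (brighter).
ISO: 1600 → 2000 → 2500 — 2/3 stop raised (brighter).
Net so far: 5 stops brighter. Shutter speed: 1 → 0.8 → 0.6 → 0.5 → 0.4 → 0.3 → 1/4 → 1/5 → 1/6 → 1/8 → 1/10 → 1/13 → 1/15 → 1/20 → 1/25 → 1/30.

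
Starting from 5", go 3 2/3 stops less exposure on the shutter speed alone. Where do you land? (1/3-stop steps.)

0.4 s

Shutter speed: 5 → 4 → 3.2 → 2.5 → 2 → 1.6 → 1.3 → 1 → 0.8 → 0.6 → 0.5 → 0.4 — 3 2/3 stops faster (darker).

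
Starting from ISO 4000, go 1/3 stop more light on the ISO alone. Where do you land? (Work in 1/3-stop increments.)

ISO 5000

ISO: 4000 → 5000 — 1/3 stop raised (brighter).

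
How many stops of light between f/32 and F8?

4 stops

f/32 → f/22 → f/16 → f/11 → f/8 — count the steps: 4 stops.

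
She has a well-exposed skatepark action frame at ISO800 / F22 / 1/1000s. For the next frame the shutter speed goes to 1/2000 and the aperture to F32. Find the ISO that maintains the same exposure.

Shutter speed: 1/1000 → 1/2000 — 1 stop shorter (darker).
Aperture: f/22 → f/32 — 1 stop stopped down (darker).
Net change so far: 2 stops darker. Offset with the ISO: 800 → 1600 → 3200.

ISO 3200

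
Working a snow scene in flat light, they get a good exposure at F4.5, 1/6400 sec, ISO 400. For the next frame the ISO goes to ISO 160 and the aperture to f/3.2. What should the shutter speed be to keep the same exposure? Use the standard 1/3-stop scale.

1/5000s

ISO: 400 → 320 → 250 → 200 → 160 — 1 1/3 stops lower (darker).
Aperture: f/4.5 → f/4 → f/3.5 → f/3.2 — 1 stop opened up (brighter).
Net change so far: 1/3 stop darker. Offset with the shutter speed: 1/6400 → 1/5000.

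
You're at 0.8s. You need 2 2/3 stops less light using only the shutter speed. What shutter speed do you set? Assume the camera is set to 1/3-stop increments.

1/8s

Shutter speed: 0.8 → 0.6 → 0.5 → 0.4 → 0.3 → 1/4 → 1/5 → 1/6 → 1/8 — 2 2/3 stops shorter (darker).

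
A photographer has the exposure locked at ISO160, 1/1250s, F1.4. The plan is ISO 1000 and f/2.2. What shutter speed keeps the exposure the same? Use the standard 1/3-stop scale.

ISO: 160 → 200 → 250 → 320 → 400 → 500 → 640 → 800 → 1000 — 2 2/3 stops higher (brighter).
Aperture: f/1.4 → f/1.6 → f/1.8 → f/2 → f/2.2 — 1 1/3 stops narrower (darker).
Net change so far: 1 1/3 stops brighter. Offset with the shutter speed: 1/1250 → 1/1600 → 1/2000 → 1/2500 → 1/3200.

1/3200s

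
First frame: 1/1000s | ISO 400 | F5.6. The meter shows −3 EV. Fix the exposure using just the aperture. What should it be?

Underexposed by 3 stops → need 3 stops brighter.
Aperture: f/5.6 → f/4 → f/2.8 → f/2.

f/2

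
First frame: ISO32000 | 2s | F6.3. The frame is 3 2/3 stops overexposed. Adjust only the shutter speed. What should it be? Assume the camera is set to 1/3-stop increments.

Overexposed by 3 2/3 stops → need 3 2/3 stops darker.
Shutter speed: 2 → 1.6 → 1.3 → 1 → 0.8 → 0.6 → 0.5 → 0.4 → 0.3 → 1/4 → 1/5 → 1/6.

1/6s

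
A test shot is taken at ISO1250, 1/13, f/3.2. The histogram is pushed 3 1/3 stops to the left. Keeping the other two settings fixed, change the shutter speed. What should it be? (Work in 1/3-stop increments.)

Underexposed by 3 1/3 stops → need 3 1/3 stops brighter.
Shutter speed: 1/13 → 1/10 → 1/8 → 1/6 → 1/5 → 1/4 → 0.3 → 0.4 → 0.5 → 0.6 → 0.8.

0.8 s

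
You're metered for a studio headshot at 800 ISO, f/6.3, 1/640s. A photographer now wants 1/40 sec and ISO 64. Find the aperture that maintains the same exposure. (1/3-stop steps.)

f/7.1

Shutter speed: 1/640 → 1/500 → 1/400 → 1/320 → 1/250 → 1/200 → 1/160 → 1/125 → 1/100 → 1/80 → 1/60 → 1/50 → 1/40 — 4 stops slower (brighter).
ISO: 800 → 640 → 500 → 400 → 320 → 250 → 200 → 160 → 125 → 100 → 80 → 64 — 3 2/3 stops lower (darker).
Net change so far: 1/3 stop brighter. Offset with the aperture: f/6.3 → f/7.1.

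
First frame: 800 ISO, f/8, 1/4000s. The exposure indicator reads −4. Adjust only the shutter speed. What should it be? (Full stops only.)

1/250s

Underexposed by 4 stops → need 4 stops brighter.
Shutter speed: 1/4000 → 1/2000 → 1/1000 → 1/500 → 1/250.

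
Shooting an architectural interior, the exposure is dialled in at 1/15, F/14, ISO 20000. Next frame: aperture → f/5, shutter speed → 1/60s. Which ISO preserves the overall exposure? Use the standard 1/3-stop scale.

ISO 10000

Aperture: f/14 → f/13 → f/11 → f/10 → f/9 → f/8 → f/7.1 → f/6.3 → f/5.6 → f/5 — 3 stops larger aperture (brighter).
Shutter speed: 1/15 → 1/20 → 1/25 → 1/30 → 1/40 → 1/50 → 1/60 — 2 stops shorter (darker).
Net change so far: 1 stop brighter. Offset with the ISO: 20000 → 16000 → 12800 → 10000.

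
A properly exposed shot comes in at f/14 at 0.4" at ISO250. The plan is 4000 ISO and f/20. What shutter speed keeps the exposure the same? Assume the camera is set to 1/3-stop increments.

1/20s

ISO: 250 → 320 → 400 → 500 → 640 → 800 → 1000 → 1250 → 1600 → 2000 → 2500 → 3200 → 4000 — 4 stops higher (brighter).
Aperture: f/14 → f/16 → f/18 → f/20 — 1 stop smaller aperture (darker).
Net change so far: 3 stops brighter. Offset with the shutter speed: 0.4 → 0.3 → 1/4 → 1/5 → 1/6 → 1/8 → 1/10 → 1/13 → 1/15 → 1/20.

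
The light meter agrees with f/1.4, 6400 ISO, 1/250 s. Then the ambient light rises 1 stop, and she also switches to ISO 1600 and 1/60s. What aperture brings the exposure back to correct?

Scene light: 1 stop brighter.
ISO: 6400 → 3200 → 1600 — 2 stops dropped (darker).
Shutter speed: 1/250 → 1/125 → 1/60 — 2 stops slower (brighter).
Net so far: 1 stop brighter. Aperture: f/1.4 → f/2.

f/2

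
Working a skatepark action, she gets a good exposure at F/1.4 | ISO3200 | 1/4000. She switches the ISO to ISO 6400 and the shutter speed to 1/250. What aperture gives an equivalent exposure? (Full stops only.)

f/8

ISO: 3200 → 6400 — 1 stop higher (brighter).
Shutter speed: 1/4000 → 1/2000 → 1/1000 → 1/500 → 1/250 — 4 stops longer (brighter).
Net change so far: 5 stops brighter. Offset with the aperture: f/1.4 → f/2 → f/2.8 → f/4 → f/5.6 → f/8.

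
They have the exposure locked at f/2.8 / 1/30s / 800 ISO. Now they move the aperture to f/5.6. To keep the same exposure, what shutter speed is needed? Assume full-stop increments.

Aperture: f/2.8 → f/4 → f/5.6 — 2 stops narrower (darker).
Need 2 stops brighter from the shutter speed: 1/30 → 1/15 → 1/8.

1/8s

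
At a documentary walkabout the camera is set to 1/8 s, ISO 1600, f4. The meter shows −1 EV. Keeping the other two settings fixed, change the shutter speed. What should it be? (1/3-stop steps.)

Underexposed by 1 stop → need 1 stop brighter.
Shutter speed: 1/8 → 1/6 → 1/5 → 1/4.

1/4s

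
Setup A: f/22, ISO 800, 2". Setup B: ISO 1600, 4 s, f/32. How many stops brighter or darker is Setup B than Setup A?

1 stop brighter

Aperture: f/22 → f/32 — 1 stop stopped down (darker).
Shutter speed: 2 → 4 — 1 stop longer (brighter).
ISO: 800 → 1600 — 1 stop raised (brighter).
Net: −1 +1 +1 = +1 stop.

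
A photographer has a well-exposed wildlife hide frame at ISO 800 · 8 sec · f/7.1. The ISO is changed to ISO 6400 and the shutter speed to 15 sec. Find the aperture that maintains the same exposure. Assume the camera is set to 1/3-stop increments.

ISO: 800 → 1000 → 1250 → 1600 → 2000 → 2500 → 3200 → 4000 → 5000 → 6400 — 3 stops raised (brighter).
Shutter speed: 8 → 10 → 13 → 15 — 1 stop slower (brighter).
Net change so far: 4 stops brighter. Offset with the aperture: f/7.1 → f/8 → f/9 → f/10 → f/11 → f/13 → f/14 → f/16 → f/18 → f/20 → f/22 → f/25 → f/29.

f/29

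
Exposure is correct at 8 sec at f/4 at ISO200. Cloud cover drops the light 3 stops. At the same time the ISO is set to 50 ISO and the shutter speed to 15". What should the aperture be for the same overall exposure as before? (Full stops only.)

f/1.0

Scene light: 3 stops darker.
ISO: 200 → 100 → 50 — 2 stops dropped (darker).
Shutter speed: 8 → 15 — 1 stop slower (brighter).
Net so far: 4 stops darker. Aperture: f/4 → f/2.8 → f/2 → f/1.4 → f/1.0.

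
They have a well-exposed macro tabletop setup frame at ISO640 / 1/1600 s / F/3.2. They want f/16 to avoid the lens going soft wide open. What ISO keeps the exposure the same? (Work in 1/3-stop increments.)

ISO 16000

Aperture: f/3.2 → f/3.5 → f/4 → f/4.5 → f/5 → f/5.6 → f/6.3 → f/7.1 → f/8 → f/9 → f/10 → f/11 → f/13 → f/14 → f/16 — 4 2/3 stops narrower (darker).
Need 4 2/3 stops brighter from the ISO: 640 → 800 → 1000 → 1250 → 1600 → 2000 → 2500 → 3200 → 4000 → 5000 → 6400 → 8000 → 10000 → 12800 → 16000.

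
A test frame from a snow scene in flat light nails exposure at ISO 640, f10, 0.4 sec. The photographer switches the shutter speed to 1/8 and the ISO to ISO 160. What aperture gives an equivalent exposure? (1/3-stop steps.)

f/2.8

Shutter speed: 0.4 → 0.3 → 1/4 → 1/5 → 1/6 → 1/8 — 1 2/3 stops faster (darker).
ISO: 640 → 500 → 400 → 320 → 250 → 200 → 160 — 2 stops lower (darker).
Net change so far: 3 2/3 stops darker. Offset with the aperture: f/10 → f/9 → f/8 → f/7.1 → f/6.3 → f/5.6 → f/5 → f/4.5 → f/4 → f/3.5 → f/3.2 → f/2.8.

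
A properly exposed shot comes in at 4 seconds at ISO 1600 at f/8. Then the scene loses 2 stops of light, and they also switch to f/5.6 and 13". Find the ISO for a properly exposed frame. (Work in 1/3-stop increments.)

Scene light: 2 stops darker.
Aperture: f/8 → f/7.1 → f/6.3 → f/5.6 — 1 stop larger aperture (brighter).
Shutter speed: 4 → 5 → 6 → 8 → 10 → 13 — 1 2/3 stops longer (brighter).
Net so far: 2/3 stop brighter. ISO: 1600 → 1250 → 1000.

ISO 1000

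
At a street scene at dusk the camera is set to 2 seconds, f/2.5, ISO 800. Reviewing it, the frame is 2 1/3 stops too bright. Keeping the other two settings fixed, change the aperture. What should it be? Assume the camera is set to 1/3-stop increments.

Overexposed by 2 1/3 stops → need 2 1/3 stops darker.
Aperture: f/2.5 → f/2.8 → f/3.2 → f/3.5 → f/4 → f/4.5 → f/5 → f/5.6.

f/5.6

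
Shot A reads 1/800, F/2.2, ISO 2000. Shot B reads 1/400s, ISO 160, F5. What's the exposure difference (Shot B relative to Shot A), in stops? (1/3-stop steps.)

5 stops darker

Aperture: f/2.2 → f/2.5 → f/2.8 → f/3.2 → f/3.5 → f/4 → f/4.5 → f/5 — 2 1/3 stops narrower (darker).
Shutter speed: 1/800 → 1/640 → 1/500 → 1/400 — 1 stop slower (brighter).
ISO: 2000 → 1600 → 1250 → 1000 → 800 → 640 → 500 → 400 → 320 → 250 → 200 → 160 — 3 2/3 stops lower (darker).
Net: −2 1/3 +1 −3 2/3 = −5 stops.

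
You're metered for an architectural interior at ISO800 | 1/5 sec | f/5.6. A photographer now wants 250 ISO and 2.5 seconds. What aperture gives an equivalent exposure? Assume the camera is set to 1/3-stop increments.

f/11

ISO: 800 → 640 → 500 → 400 → 320 → 250 — 1 2/3 stops lower (darker).
Shutter speed: 1/5 → 1/4 → 0.3 → 0.4 → 0.5 → 0.6 → 0.8 → 1 → 1.3 → 1.6 → 2 → 2.5 — 3 2/3 stops longer (brighter).
Net change so far: 2 stops brighter. Offset with the aperture: f/5.6 → f/6.3 → f/7.1 → f/8 → f/9 → f/10 → f/11.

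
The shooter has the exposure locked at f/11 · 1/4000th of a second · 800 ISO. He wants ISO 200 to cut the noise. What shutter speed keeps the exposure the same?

ISO: 800 → 400 → 200 — 2 stops lower (darker).
Need 2 stops brighter from the shutter speed: 1/4000 → 1/2000 → 1/1000.

1/1000s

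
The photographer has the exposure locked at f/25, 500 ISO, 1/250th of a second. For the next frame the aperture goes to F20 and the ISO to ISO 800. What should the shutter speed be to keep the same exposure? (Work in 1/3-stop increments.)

1/640s

Aperture: f/25 → f/22 → f/20 — 2/3 stop larger aperture (brighter).
ISO: 500 → 640 → 800 — 2/3 stop raised (brighter).
Net change so far: 1 1/3 stops brighter. Offset with the shutter speed: 1/250 → 1/320 → 1/400 → 1/500 → 1/640.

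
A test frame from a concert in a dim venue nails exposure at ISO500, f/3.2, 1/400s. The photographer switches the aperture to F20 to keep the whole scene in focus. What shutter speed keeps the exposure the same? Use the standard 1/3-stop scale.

Aperture: f/3.2 → f/3.5 → f/4 → f/4.5 → f/5 → f/5.6 → f/6.3 → f/7.1 → f/8 → f/9 → f/10 → f/11 → f/13 → f/14 → f/16 → f/18 → f/20 — 5 1/3 stops narrower (darker).
Need 5 1/3 stops brighter from the shutter speed: 1/400 → 1/320 → 1/250 → 1/200 → 1/160 → 1/125 → 1/100 → 1/80 → 1/60 → 1/50 → 1/40 → 1/30 → 1/25 → 1/20 → 1/15 → 1/13 → 1/10.

1/10s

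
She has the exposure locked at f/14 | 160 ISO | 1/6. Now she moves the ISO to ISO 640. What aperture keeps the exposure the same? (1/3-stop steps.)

f/29

ISO: 160 → 200 → 250 → 320 → 400 → 500 → 640 — 2 stops raised (brighter).
Need 2 stops darker from the aperture: f/14 → f/16 → f/18 → f/20 → f/22 → f/25 → f/29.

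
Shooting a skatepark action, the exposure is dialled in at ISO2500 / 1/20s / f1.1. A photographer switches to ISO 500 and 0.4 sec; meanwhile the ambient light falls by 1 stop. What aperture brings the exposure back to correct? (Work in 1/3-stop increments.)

Scene light: 1 stop darker.
ISO: 2500 → 2000 → 1600 → 1250 → 1000 → 800 → 640 → 500 — 2 1/3 stops lower (darker).
Shutter speed: 1/20 → 1/15 → 1/13 → 1/10 → 1/8 → 1/6 → 1/5 → 1/4 → 0.3 → 0.4 — 3 stops longer (brighter).
Net so far: 1/3 stop darker. Aperture: f/1.1 → f/1.0.

f/1.0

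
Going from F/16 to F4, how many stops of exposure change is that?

4 stops

f/16 → f/11 → f/8 → f/5.6 → f/4 — count the steps: 4 stops.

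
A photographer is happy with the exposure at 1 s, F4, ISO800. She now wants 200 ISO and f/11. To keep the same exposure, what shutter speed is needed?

ISO: 800 → 400 → 200 — 2 stops lower (darker).
Aperture: f/4 → f/5.6 → f/8 → f/11 — 3 stops smaller aperture (darker).
Net change so far: 5 stops darker. Offset with the shutter speed: 1 → 2 → 4 → 8 → 15 → 30.

30 s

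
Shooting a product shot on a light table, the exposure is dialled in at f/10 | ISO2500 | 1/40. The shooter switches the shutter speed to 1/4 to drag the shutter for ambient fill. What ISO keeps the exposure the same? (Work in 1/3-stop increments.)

ISO 250

Shutter speed: 1/40 → 1/30 → 1/25 → 1/20 → 1/15 → 1/13 → 1/10 → 1/8 → 1/6 → 1/5 → 1/4 — 3 1/3 stops longer (brighter).
Need 3 1/3 stops darker from the ISO: 2500 → 2000 → 1600 → 1250 → 1000 → 800 → 640 → 500 → 400 → 320 → 250.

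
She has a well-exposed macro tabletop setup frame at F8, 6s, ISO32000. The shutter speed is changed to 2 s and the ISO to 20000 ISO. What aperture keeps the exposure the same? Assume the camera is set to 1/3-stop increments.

f/3.5

Shutter speed: 6 → 5 → 4 → 3.2 → 2.5 → 2 — 1 2/3 stops shorter (darker).
ISO: 32000 → 25600 → 20000 — 2/3 stop lower (darker).
Net change so far: 2 1/3 stops darker. Offset with the aperture: f/8 → f/7.1 → f/6.3 → f/5.6 → f/5 → f/4.5 → f/4 → f/3.5.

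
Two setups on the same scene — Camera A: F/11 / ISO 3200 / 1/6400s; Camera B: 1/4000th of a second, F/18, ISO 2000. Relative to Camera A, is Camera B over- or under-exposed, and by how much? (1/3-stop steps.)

Aperture: f/11 → f/13 → f/14 → f/16 → f/18 — 1 1/3 stops smaller aperture (darker).
Shutter speed: 1/6400 → 1/5000 → 1/4000 — 2/3 stop slower (brighter).
ISO: 3200 → 2500 → 2000 — 2/3 stop lower (darker).
Net: −1 1/3 +2/3 −2/3 = −1 1/3 stops.

1 1/3 stops darker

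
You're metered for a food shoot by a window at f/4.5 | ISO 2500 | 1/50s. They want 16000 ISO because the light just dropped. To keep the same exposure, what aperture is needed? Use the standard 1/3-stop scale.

ISO: 2500 → 3200 → 4000 → 5000 → 6400 → 8000 → 10000 → 12800 → 16000 — 2 2/3 stops raised (brighter).
Need 2 2/3 stops darker from the aperture: f/4.5 → f/5 → f/5.6 → f/6.3 → f/7.1 → f/8 → f/9 → f/10 → f/11.

f/11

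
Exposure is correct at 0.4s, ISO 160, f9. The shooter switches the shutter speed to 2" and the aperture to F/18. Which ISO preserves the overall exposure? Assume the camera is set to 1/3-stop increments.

Shutter speed: 0.4 → 0.5 → 0.6 → 0.8 → 1 → 1.3 → 1.6 → 2 — 2 1/3 stops longer (brighter).
Aperture: f/9 → f/10 → f/11 → f/13 → f/14 → f/16 → f/18 — 2 stops smaller aperture (darker).
Net change so far: 1/3 stop brighter. Offset with the ISO: 160 → 125.

ISO 125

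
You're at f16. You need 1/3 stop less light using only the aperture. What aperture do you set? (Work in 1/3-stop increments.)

Aperture: f/16 → f/18 — 1/3 stop smaller aperture (darker).

f/18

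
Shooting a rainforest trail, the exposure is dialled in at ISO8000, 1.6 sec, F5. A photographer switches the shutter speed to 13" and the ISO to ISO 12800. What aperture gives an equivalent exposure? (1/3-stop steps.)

f/18

Shutter speed: 1.6 → 2 → 2.5 → 3.2 → 4 → 5 → 6 → 8 → 10 → 13 — 3 stops slower (brighter).
ISO: 8000 → 10000 → 12800 — 2/3 stop raised (brighter).
Net change so far: 3 2/3 stops brighter. Offset with the aperture: f/5 → f/5.6 → f/6.3 → f/7.1 → f/8 → f/9 → f/10 → f/11 → f/13 → f/14 → f/16 → f/18.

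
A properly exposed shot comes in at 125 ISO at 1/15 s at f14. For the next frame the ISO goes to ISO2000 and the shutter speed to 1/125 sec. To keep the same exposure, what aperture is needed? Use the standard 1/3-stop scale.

ISO: 125 → 160 → 200 → 250 → 320 → 400 → 500 → 640 → 800 → 1000 → 1250 → 1600 → 2000 — 4 stops raised (brighter).
Shutter speed: 1/15 → 1/20 → 1/25 → 1/30 → 1/40 → 1/50 → 1/60 → 1/80 → 1/100 → 1/125 — 3 stops shorter (darker).
Net change so far: 1 stop brighter. Offset with the aperture: f/14 → f/16 → f/18 → f/20.

f/20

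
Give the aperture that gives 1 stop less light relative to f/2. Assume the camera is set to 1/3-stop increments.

Aperture: f/2 → f/2.2 → f/2.5 → f/2.8 — 1 stop stopped down (darker).

f/2.8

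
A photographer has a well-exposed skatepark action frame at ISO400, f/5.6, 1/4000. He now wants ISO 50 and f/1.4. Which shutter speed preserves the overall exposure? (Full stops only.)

ISO: 400 → 200 → 100 → 50 — 3 stops dropped (darker).
Aperture: f/5.6 → f/4 → f/2.8 → f/2 → f/1.4 — 4 stops larger aperture (brighter).
Net change so far: 1 stop brighter. Offset with the shutter speed: 1/4000 → 1/8000.

1/8000s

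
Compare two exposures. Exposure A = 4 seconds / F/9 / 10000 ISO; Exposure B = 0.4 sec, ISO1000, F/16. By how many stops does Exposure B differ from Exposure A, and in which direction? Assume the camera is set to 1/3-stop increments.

8 1/3 stops darker

Aperture: f/9 → f/10 → f/11 → f/13 → f/14 → f/16 — 1 2/3 stops stopped down (darker).
Shutter speed: 4 → 3.2 → 2.5 → 2 → 1.6 → 1.3 → 1 → 0.8 → 0.6 → 0.5 → 0.4 — 3 1/3 stops shorter (darker).
ISO: 10000 → 8000 → 6400 → 5000 → 4000 → 3200 → 2500 → 2000 → 1600 → 1250 → 1000 — 3 1/3 stops lower (darker).
Net: −1 2/3 −3 1/3 −3 1/3 = −8 1/3 stops.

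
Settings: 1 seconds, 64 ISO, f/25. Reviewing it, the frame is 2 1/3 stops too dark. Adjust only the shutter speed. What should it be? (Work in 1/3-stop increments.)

Underexposed by 2 1/3 stops → need 2 1/3 stops brighter.
Shutter speed: 1 → 1.3 → 1.6 → 2 → 2.5 → 3.2 → 4 → 5.

5 s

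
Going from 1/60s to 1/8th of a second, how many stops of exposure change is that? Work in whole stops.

1/60 → 1/30 → 1/15 → 1/8 — count the steps: 3 stops.

3 stops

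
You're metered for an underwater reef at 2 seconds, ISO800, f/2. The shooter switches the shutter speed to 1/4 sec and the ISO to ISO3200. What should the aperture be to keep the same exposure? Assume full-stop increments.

f/1.4

Shutter speed: 2 → 1 → 1/2 → 1/4 — 3 stops faster (darker).
ISO: 800 → 1600 → 3200 — 2 stops higher (brighter).
Net change so far: 1 stop darker. Offset with the aperture: f/2 → f/1.4.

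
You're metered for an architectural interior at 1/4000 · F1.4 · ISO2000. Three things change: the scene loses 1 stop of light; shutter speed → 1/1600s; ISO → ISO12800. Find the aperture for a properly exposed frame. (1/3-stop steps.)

f/4

Scene light: 1 stop darker.
Shutter speed: 1/4000 → 1/3200 → 1/2500 → 1/2000 → 1/1600 — 1 1/3 stops longer (brighter).
ISO: 2000 → 2500 → 3200 → 4000 → 5000 → 6400 → 8000 → 10000 → 12800 — 2 2/3 stops higher (brighter).
Net so far: 3 stops brighter. Aperture: f/1.4 → f/1.6 → f/1.8 → f/2 → f/2.2 → f/2.5 → f/2.8 → f/3.2 → f/3.5 → f/4.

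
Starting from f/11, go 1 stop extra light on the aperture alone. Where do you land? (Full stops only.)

f/8

Aperture: f/11 → f/8 — 1 stop opened up (brighter).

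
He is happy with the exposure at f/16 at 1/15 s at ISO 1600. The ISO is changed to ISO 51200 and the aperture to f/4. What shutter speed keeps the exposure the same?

ISO: 1600 → 3200 → 6400 → 12800 → 25600 → 51200 — 5 stops higher (brighter).
Aperture: f/16 → f/11 → f/8 → f/5.6 → f/4 — 4 stops larger aperture (brighter).
Net change so far: 9 stops brighter. Offset with the shutter speed: 1/15 → 1/30 → 1/60 → 1/125 → 1/250 → 1/500 → 1/1000 → 1/2000 → 1/4000 → 1/8000.

1/8000s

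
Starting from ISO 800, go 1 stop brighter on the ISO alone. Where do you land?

ISO: 800 → 1600 — 1 stop higher (brighter).

ISO 1600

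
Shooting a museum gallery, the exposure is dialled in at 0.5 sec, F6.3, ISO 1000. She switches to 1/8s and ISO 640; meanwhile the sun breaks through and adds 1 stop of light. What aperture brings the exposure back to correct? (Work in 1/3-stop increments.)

f/3.5

Scene light: 1 stop brighter.
Shutter speed: 0.5 → 0.4 → 0.3 → 1/4 → 1/5 → 1/6 → 1/8 — 2 stops shorter (darker).
ISO: 1000 → 800 → 640 — 2/3 stop lower (darker).
Net so far: 1 2/3 stops darker. Aperture: f/6.3 → f/5.6 → f/5 → f/4.5 → f/4 → f/3.5.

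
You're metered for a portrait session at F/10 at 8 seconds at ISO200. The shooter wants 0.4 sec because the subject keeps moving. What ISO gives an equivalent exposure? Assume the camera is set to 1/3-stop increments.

ISO 4000

Shutter speed: 8 → 6 → 5 → 4 → 3.2 → 2.5 → 2 → 1.6 → 1.3 → 1 → 0.8 → 0.6 → 0.5 → 0.4 — 4 1/3 stops faster (darker).
Need 4 1/3 stops brighter from the ISO: 200 → 250 → 320 → 400 → 500 → 640 → 800 → 1000 → 1250 → 1600 → 2000 → 2500 → 3200 → 4000.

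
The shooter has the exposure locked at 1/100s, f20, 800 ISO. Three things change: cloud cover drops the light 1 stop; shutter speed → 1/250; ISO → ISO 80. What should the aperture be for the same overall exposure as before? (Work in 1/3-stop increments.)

Scene light: 1 stop darker.
Shutter speed: 1/100 → 1/125 → 1/160 → 1/200 → 1/250 — 1 1/3 stops faster (darker).
ISO: 800 → 640 → 500 → 400 → 320 → 250 → 200 → 160 → 125 → 100 → 80 — 3 1/3 stops lower (darker).
Net so far: 5 2/3 stops darker. Aperture: f/20 → f/18 → f/16 → f/14 → f/13 → f/11 → f/10 → f/9 → f/8 → f/7.1 → f/6.3 → f/5.6 → f/5 → f/4.5 → f/4 → f/3.5 → f/3.2 → f/2.8.

f/2.8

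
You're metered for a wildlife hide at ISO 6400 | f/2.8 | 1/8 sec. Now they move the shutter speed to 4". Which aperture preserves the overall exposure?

Shutter speed: 1/8 → 1/4 → 1/2 → 1 → 2 → 4 — 5 stops longer (brighter).
Need 5 stops darker from the aperture: f/2.8 → f/4 → f/5.6 → f/8 → f/11 → f/16.

f/16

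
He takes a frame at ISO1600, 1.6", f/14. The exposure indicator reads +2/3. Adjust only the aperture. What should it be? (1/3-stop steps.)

Overexposed by 2/3 stop → need 2/3 stop darker.
Aperture: f/14 → f/16 → f/18.

f/18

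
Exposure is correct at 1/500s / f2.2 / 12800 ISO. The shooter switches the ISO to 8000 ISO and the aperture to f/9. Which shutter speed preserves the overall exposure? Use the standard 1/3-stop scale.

ISO: 12800 → 10000 → 8000 — 2/3 stop lower (darker).
Aperture: f/2.2 → f/2.5 → f/2.8 → f/3.2 → f/3.5 → f/4 → f/4.5 → f/5 → f/5.6 → f/6.3 → f/7.1 → f/8 → f/9 — 4 stops stopped down (darker).
Net change so far: 4 2/3 stops darker. Offset with the shutter speed: 1/500 → 1/400 → 1/320 → 1/250 → 1/200 → 1/160 → 1/125 → 1/100 → 1/80 → 1/60 → 1/50 → 1/40 → 1/30 → 1/25 → 1/20.

1/20s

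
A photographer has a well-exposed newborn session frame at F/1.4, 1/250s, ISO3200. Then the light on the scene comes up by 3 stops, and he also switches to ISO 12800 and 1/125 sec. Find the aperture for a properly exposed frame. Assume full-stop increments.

Scene light: 3 stops brighter.
ISO: 3200 → 6400 → 12800 — 2 stops raised (brighter).
Shutter speed: 1/250 → 1/125 — 1 stop longer (brighter).
Net so far: 6 stops brighter. Aperture: f/1.4 → f/2 → f/2.8 → f/4 → f/5.6 → f/8 → f/11.

f/11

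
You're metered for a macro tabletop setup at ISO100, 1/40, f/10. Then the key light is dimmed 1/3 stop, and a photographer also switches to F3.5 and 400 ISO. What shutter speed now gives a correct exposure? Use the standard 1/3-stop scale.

Scene light: 1/3 stop darker.
Aperture: f/10 → f/9 → f/8 → f/7.1 → f/6.3 → f/5.6 → f/5 → f/4.5 → f/4 → f/3.5 — 3 stops opened up (brighter).
ISO: 100 → 125 → 160 → 200 → 250 → 320 → 400 — 2 stops raised (brighter).
Net so far: 4 2/3 stops brighter. Shutter speed: 1/40 → 1/50 → 1/60 → 1/80 → 1/100 → 1/125 → 1/160 → 1/200 → 1/250 → 1/320 → 1/400 → 1/500 → 1/640 → 1/800 → 1/1000.

1/1000s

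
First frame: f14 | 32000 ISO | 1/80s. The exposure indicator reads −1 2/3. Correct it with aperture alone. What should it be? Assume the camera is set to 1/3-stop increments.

f/8

Underexposed by 1 2/3 stops → need 1 2/3 stops brighter.
Aperture: f/14 → f/13 → f/11 → f/10 → f/9 → f/8.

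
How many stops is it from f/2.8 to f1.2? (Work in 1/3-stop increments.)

f/2.8 → f/2.5 → f/2.2 → f/2 → f/1.8 → f/1.6 → f/1.4 → f/1.2 — count the steps: 7 third-stops = 2 1/3 stops.

2 1/3 stops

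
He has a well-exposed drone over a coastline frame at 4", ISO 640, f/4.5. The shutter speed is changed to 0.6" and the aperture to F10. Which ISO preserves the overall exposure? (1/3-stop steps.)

ISO 20000

Shutter speed: 4 → 3.2 → 2.5 → 2 → 1.6 → 1.3 → 1 → 0.8 → 0.6 — 2 2/3 stops shorter (darker).
Aperture: f/4.5 → f/5 → f/5.6 → f/6.3 → f/7.1 → f/8 → f/9 → f/10 — 2 1/3 stops stopped down (darker).
Net change so far: 5 stops darker. Offset with the ISO: 640 → 800 → 1000 → 1250 → 1600 → 2000 → 2500 → 3200 → 4000 → 5000 → 6400 → 8000 → 10000 → 12800 → 16000 → 20000.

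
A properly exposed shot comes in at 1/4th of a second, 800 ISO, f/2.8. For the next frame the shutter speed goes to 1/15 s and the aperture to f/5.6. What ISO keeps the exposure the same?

Shutter speed: 1/4 → 1/8 → 1/15 — 2 stops shorter (darker).
Aperture: f/2.8 → f/4 → f/5.6 — 2 stops stopped down (darker).
Net change so far: 4 stops darker. Offset with the ISO: 800 → 1600 → 3200 → 6400 → 12800.

ISO 12800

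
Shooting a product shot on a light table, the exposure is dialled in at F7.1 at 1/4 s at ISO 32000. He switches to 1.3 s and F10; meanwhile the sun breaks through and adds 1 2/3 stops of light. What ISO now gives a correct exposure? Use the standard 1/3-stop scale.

ISO 4000

Scene light: 1 2/3 stops brighter.
Shutter speed: 1/4 → 0.3 → 0.4 → 0.5 → 0.6 → 0.8 → 1 → 1.3 — 2 1/3 stops slower (brighter).
Aperture: f/7.1 → f/8 → f/9 → f/10 — 1 stop smaller aperture (darker).
Net so far: 3 stops brighter. ISO: 32000 → 25600 → 20000 → 16000 → 12800 → 10000 → 8000 → 6400 → 5000 → 4000.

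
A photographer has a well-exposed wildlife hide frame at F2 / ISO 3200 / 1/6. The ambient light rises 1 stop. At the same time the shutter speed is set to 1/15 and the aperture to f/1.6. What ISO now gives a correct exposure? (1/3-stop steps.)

ISO 2500

Scene light: 1 stop brighter.
Shutter speed: 1/6 → 1/8 → 1/10 → 1/13 → 1/15 — 1 1/3 stops faster (darker).
Aperture: f/2 → f/1.8 → f/1.6 — 2/3 stop opened up (brighter).
Net so far: 1/3 stop brighter. ISO: 3200 → 2500.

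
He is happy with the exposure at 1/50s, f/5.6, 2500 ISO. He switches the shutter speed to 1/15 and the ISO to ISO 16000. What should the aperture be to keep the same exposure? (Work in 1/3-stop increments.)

Shutter speed: 1/50 → 1/40 → 1/30 → 1/25 → 1/20 → 1/15 — 1 2/3 stops longer (brighter).
ISO: 2500 → 3200 → 4000 → 5000 → 6400 → 8000 → 10000 → 12800 → 16000 — 2 2/3 stops higher (brighter).
Net change so far: 4 1/3 stops brighter. Offset with the aperture: f/5.6 → f/6.3 → f/7.1 → f/8 → f/9 → f/10 → f/11 → f/13 → f/14 → f/16 → f/18 → f/20 → f/22 → f/25.

f/25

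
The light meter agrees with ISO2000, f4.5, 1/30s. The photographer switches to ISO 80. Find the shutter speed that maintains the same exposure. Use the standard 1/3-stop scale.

ISO: 2000 → 1600 → 1250 → 1000 → 800 → 640 → 500 → 400 → 320 → 250 → 200 → 160 → 125 → 100 → 80 — 4 2/3 stops dropped (darker).
Need 4 2/3 stops brighter from the shutter speed: 1/30 → 1/25 → 1/20 → 1/15 → 1/13 → 1/10 → 1/8 → 1/6 → 1/5 → 1/4 → 0.3 → 0.4 → 0.5 → 0.6 → 0.8.

0.8 s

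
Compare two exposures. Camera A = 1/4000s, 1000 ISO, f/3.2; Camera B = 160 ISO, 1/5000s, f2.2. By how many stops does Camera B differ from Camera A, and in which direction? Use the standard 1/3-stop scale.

Aperture: f/3.2 → f/2.8 → f/2.5 → f/2.2 — 1 stop wider (brighter).
Shutter speed: 1/4000 → 1/5000 — 1/3 stop faster (darker).
ISO: 1000 → 800 → 640 → 500 → 400 → 320 → 250 → 200 → 160 — 2 2/3 stops lower (darker).
Net: +1 −1/3 −2 2/3 = −2 stops.

2 stops darker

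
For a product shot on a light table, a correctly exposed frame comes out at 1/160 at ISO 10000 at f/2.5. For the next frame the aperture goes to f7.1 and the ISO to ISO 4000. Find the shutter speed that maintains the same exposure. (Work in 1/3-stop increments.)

1/8s

Aperture: f/2.5 → f/2.8 → f/3.2 → f/3.5 → f/4 → f/4.5 → f/5 → f/5.6 → f/6.3 → f/7.1 — 3 stops stopped down (darker).
ISO: 10000 → 8000 → 6400 → 5000 → 4000 — 1 1/3 stops lower (darker).
Net change so far: 4 1/3 stops darker. Offset with the shutter speed: 1/160 → 1/125 → 1/100 → 1/80 → 1/60 → 1/50 → 1/40 → 1/30 → 1/25 → 1/20 → 1/15 → 1/13 → 1/10 → 1/8.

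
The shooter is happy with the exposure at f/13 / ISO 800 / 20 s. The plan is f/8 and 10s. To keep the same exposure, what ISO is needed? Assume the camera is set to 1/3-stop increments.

Aperture: f/13 → f/11 → f/10 → f/9 → f/8 — 1 1/3 stops larger aperture (brighter).
Shutter speed: 20 → 15 → 13 → 10 — 1 stop shorter (darker).
Net change so far: 1/3 stop brighter. Offset with the ISO: 800 → 640.

ISO 640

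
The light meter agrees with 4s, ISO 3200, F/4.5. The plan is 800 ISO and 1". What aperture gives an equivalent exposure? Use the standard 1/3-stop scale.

ISO: 3200 → 2500 → 2000 → 1600 → 1250 → 1000 → 800 — 2 stops dropped (darker).
Shutter speed: 4 → 3.2 → 2.5 → 2 → 1.6 → 1.3 → 1 — 2 stops faster (darker).
Net change so far: 4 stops darker. Offset with the aperture: f/4.5 → f/4 → f/3.5 → f/3.2 → f/2.8 → f/2.5 → f/2.2 → f/2 → f/1.8 → f/1.6 → f/1.4 → f/1.2 → f/1.1.

f/1.1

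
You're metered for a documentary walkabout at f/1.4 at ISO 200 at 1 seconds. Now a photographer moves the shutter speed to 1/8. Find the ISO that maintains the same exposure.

ISO 1600

Shutter speed: 1 → 1/2 → 1/4 → 1/8 — 3 stops shorter (darker).
Need 3 stops brighter from the ISO: 200 → 400 → 800 → 1600.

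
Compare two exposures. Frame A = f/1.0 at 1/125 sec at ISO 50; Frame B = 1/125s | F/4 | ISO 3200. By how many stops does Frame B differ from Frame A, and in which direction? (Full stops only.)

Aperture: f/1.0 → f/1.4 → f/2 → f/2.8 → f/4 — 4 stops narrower (darker).
Shutter speed: unchanged.
ISO: 50 → 100 → 200 → 400 → 800 → 1600 → 3200 — 6 stops higher (brighter).
Net: −4 +6 = +2 stops.

2 stops brighter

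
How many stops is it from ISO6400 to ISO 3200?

1 stop

6400 → 3200 — count the steps: 1 stop.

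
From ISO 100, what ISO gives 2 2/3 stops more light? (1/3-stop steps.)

ISO: 100 → 125 → 160 → 200 → 250 → 320 → 400 → 500 → 640 — 2 2/3 stops raised (brighter).

ISO 640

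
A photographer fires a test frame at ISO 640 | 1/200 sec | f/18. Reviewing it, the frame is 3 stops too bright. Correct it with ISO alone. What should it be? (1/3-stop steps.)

ISO 80

Overexposed by 3 stops → need 3 stops darker.
ISO: 640 → 500 → 400 → 320 → 250 → 200 → 160 → 125 → 100 → 80.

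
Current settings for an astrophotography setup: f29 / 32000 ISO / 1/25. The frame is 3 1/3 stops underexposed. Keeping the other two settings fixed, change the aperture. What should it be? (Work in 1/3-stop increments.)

Underexposed by 3 1/3 stops → need 3 1/3 stops brighter.
Aperture: f/29 → f/25 → f/22 → f/20 → f/18 → f/16 → f/14 → f/13 → f/11 → f/10 → f/9.

f/9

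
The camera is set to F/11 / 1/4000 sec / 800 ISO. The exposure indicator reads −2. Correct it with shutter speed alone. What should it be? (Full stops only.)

Underexposed by 2 stops → need 2 stops brighter.
Shutter speed: 1/4000 → 1/2000 → 1/1000.

1/1000s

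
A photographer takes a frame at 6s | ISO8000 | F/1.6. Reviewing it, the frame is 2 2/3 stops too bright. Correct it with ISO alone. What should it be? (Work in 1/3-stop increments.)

Overexposed by 2 2/3 stops → need 2 2/3 stops darker.
ISO: 8000 → 6400 → 5000 → 4000 → 3200 → 2500 → 2000 → 1600 → 1250.

ISO 1250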